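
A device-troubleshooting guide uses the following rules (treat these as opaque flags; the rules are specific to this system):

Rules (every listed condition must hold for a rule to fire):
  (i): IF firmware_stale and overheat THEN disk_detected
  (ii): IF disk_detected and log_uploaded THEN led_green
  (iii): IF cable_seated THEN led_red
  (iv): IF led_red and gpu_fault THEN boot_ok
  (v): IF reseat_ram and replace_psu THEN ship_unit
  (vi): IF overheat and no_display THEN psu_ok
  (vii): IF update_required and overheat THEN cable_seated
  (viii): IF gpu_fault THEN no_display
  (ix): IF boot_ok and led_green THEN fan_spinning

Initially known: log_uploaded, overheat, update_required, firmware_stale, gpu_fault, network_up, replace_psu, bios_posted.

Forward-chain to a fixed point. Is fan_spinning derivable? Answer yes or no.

yes

Round 1 — (i), (vii), (viii), derive disk_detected, cable_seated, no_display.
Round 2 — (ii), (iii), (vi), derive led_green, led_red, psu_ok.
Round 3 — (iv), derive boot_ok.
Round 4 — (ix), derive fan_spinning.
fan_spinning appears in round 4, so it is derivable.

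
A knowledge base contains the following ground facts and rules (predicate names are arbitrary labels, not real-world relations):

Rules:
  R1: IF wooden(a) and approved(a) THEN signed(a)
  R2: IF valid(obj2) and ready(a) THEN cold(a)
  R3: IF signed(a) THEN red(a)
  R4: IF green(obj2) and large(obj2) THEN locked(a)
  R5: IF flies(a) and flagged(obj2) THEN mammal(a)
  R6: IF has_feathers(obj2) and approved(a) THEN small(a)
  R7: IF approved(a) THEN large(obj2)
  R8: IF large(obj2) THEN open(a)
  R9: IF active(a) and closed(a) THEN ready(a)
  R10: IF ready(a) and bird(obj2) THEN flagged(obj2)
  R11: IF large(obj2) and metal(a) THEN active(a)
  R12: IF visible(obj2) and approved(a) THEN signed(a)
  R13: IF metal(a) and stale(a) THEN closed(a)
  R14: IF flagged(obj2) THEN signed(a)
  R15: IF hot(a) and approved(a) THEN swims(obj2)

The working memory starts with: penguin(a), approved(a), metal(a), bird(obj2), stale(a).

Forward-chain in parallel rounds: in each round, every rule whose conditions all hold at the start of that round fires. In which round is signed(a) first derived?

Round 1 fires R7, R13, giving large(obj2), closed(a).
Round 2 fires R8, R11, giving open(a), active(a).
Round 3 fires R9, giving ready(a).
Round 4 fires R10, giving flagged(obj2).
Round 5 fires R14, giving signed(a).
signed(a) first appears in round 5.

5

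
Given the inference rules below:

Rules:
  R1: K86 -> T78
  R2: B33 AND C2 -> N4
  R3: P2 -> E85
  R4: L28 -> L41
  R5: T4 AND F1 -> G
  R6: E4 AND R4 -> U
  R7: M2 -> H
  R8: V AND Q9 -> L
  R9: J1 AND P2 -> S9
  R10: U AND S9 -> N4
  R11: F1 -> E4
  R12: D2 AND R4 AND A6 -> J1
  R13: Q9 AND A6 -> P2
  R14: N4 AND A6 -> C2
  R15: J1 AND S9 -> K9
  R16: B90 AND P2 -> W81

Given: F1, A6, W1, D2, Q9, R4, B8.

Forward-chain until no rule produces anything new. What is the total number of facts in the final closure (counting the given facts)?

16

[1] R11 [F1 -> E4]; R12 [D2 AND R4 AND A6 -> J1]; R13 [Q9 AND A6 -> P2]. ⇒ new: E4, J1, P2.
[2] R3 [P2 -> E85]; R6 [E4 AND R4 -> U]; R9 [J1 AND P2 -> S9]. ⇒ new: E85, U, S9.
[3] R10 [U AND S9 -> N4]; R15 [J1 AND S9 -> K9]. ⇒ new: N4, K9.
[4] R14 [N4 AND A6 -> C2]. ⇒ new: C2.
Closure: {A6, B8, C2, D2, E4, E85, F1, J1, K9, N4, P2, Q9, R4, S9, U, W1} — 16 facts.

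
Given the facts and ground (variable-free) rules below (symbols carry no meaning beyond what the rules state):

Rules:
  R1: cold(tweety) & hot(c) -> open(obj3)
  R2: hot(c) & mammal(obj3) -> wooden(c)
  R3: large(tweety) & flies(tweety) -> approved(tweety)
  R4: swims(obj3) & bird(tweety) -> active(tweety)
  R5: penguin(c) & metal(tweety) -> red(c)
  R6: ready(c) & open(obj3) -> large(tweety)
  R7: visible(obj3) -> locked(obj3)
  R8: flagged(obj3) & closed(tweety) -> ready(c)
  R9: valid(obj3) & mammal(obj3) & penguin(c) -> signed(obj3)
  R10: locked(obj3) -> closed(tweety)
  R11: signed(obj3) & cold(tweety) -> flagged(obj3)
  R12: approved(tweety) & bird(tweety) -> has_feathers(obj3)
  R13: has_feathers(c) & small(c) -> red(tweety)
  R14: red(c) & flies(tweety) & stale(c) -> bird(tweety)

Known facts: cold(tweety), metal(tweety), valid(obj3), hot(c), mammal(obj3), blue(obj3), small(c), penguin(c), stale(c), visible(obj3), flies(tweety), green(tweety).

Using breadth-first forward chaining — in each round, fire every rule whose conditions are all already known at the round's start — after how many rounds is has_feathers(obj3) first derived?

Round 1 fires R1, R2, R5, R7, R9, giving open(obj3), wooden(c), red(c), locked(obj3), signed(obj3).
Round 2 fires R10, R11, R14, giving closed(tweety), flagged(obj3), bird(tweety).
Round 3 fires R8, giving ready(c).
Round 4 fires R6, giving large(tweety).
Round 5 fires R3, giving approved(tweety).
Round 6 fires R12, giving has_feathers(obj3).
has_feathers(obj3) first appears in round 6.

6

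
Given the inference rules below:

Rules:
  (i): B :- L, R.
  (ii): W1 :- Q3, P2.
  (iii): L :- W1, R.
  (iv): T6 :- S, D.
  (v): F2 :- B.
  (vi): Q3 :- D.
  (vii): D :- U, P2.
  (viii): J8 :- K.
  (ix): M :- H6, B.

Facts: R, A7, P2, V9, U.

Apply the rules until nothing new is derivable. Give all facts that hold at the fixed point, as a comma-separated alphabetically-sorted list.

Round 1: (vii) [D :- U, P2.]. New: D.
Round 2: (vi) [Q3 :- D.]. New: Q3.
Round 3: (ii) [W1 :- Q3, P2.]. New: W1.
Round 4: (iii) [L :- W1, R.]. New: L.
Round 5: (i) [B :- L, R.]. New: B.
Round 6: (v) [F2 :- B.]. New: F2.

A7, B, D, F2, L, P2, Q3, R, U, V9, W1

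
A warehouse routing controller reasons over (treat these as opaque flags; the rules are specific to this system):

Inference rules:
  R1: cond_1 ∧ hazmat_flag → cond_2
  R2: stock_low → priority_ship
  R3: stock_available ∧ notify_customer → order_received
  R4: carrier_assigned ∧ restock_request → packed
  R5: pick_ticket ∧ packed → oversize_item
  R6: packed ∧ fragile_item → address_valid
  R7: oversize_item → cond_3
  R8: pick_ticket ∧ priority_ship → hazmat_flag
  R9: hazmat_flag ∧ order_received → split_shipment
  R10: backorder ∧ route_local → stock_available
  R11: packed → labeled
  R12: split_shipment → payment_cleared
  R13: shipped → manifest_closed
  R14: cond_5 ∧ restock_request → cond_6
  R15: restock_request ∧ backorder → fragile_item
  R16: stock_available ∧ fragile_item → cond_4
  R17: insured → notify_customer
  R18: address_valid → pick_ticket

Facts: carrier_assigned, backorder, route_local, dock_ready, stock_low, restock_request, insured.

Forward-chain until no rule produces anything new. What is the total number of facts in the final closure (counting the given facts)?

22

Round 1: R2 [stock_low → priority_ship]; R4 [carrier_assigned ∧ restock_request → packed]; R10 [backorder ∧ route_local → stock_available]; R15 [restock_request ∧ backorder → fragile_item]; R17 [insured → notify_customer]. New: priority_ship, packed, stock_available, fragile_item, notify_customer.
Round 2: R3 [stock_available ∧ notify_customer → order_received]; R6 [packed ∧ fragile_item → address_valid]; R11 [packed → labeled]; R16 [stock_available ∧ fragile_item → cond_4]. New: order_received, address_valid, labeled, cond_4.
Round 3: R18 [address_valid → pick_ticket]. New: pick_ticket.
Round 4: R5 [pick_ticket ∧ packed → oversize_item]; R8 [pick_ticket ∧ priority_ship → hazmat_flag]. New: oversize_item, hazmat_flag.
Round 5: R7 [oversize_item → cond_3]; R9 [hazmat_flag ∧ order_received → split_shipment]. New: cond_3, split_shipment.
Round 6: R12 [split_shipment → payment_cleared]. New: payment_cleared.
Closure: {address_valid, backorder, carrier_assigned, cond_3, cond_4, dock_ready, fragile_item, hazmat_flag, insured, labeled, notify_customer, order_received, oversize_item, packed, payment_cleared, pick_ticket, priority_ship, restock_request, route_local, split_shipment, stock_available, stock_low} — 22 facts.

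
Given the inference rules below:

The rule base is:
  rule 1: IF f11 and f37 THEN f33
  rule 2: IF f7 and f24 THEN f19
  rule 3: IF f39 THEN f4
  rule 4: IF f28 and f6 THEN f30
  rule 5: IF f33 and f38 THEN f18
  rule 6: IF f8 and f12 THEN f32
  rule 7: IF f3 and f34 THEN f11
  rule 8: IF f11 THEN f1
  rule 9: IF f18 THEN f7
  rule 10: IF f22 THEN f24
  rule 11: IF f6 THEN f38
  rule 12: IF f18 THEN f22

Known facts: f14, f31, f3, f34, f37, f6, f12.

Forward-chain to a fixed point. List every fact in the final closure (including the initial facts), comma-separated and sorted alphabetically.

Round 1 fires rule 7, rule 11, giving f11, f38.
Round 2 fires rule 1, rule 8, giving f33, f1.
Round 3 fires rule 5, giving f18.
Round 4 fires rule 9, rule 12, giving f7, f22.
Round 5 fires rule 10, giving f24.
Round 6 fires rule 2, giving f19.

f1, f11, f12, f14, f18, f19, f22, f24, f3, f31, f33, f34, f37, f38, f6, f7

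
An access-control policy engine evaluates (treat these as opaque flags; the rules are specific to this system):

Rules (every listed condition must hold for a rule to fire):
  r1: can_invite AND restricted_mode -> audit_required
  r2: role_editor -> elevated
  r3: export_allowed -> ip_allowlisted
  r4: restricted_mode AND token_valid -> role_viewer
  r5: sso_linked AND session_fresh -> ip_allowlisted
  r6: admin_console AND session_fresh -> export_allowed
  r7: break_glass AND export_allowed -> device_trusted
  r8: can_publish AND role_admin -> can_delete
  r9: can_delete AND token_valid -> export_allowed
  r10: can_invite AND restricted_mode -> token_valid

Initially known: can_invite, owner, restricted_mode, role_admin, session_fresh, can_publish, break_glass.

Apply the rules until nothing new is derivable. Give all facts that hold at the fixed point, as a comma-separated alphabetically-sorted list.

Round 1: r1 [can_invite AND restricted_mode -> audit_required]; r8 [can_publish AND role_admin -> can_delete]; r10 [can_invite AND restricted_mode -> token_valid]. Adds audit_required, can_delete, token_valid.
Round 2: r4 [restricted_mode AND token_valid -> role_viewer]; r9 [can_delete AND token_valid -> export_allowed]. Adds role_viewer, export_allowed.
Round 3: r3 [export_allowed -> ip_allowlisted]; r7 [break_glass AND export_allowed -> device_trusted]. Adds ip_allowlisted, device_trusted.

audit_required, break_glass, can_delete, can_invite, can_publish, device_trusted, export_allowed, ip_allowlisted, owner, restricted_mode, role_admin, role_viewer, session_fresh, token_valid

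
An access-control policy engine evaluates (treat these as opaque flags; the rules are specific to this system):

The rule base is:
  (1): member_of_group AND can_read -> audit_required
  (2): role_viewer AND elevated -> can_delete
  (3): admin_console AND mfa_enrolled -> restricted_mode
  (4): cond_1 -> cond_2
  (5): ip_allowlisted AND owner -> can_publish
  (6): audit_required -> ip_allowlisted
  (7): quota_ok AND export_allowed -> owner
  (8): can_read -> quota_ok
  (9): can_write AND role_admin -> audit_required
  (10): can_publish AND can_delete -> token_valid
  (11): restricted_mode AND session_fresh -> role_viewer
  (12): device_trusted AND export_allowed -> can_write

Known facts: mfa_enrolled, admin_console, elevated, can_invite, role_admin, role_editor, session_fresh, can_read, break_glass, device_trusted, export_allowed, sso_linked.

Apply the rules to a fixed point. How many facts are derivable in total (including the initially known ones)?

22

Round 1: (3) [admin_console AND mfa_enrolled -> restricted_mode]; (8) [can_read -> quota_ok]; (12) [device_trusted AND export_allowed -> can_write]. New: restricted_mode, quota_ok, can_write.
Round 2: (7) [quota_ok AND export_allowed -> owner]; (9) [can_write AND role_admin -> audit_required]; (11) [restricted_mode AND session_fresh -> role_viewer]. New: owner, audit_required, role_viewer.
Round 3: (2) [role_viewer AND elevated -> can_delete]; (6) [audit_required -> ip_allowlisted]. New: can_delete, ip_allowlisted.
Round 4: (5) [ip_allowlisted AND owner -> can_publish]. New: can_publish.
Round 5: (10) [can_publish AND can_delete -> token_valid]. New: token_valid.
Closure: {admin_console, audit_required, break_glass, can_delete, can_invite, can_publish, can_read, can_write, device_trusted, elevated, export_allowed, ip_allowlisted, mfa_enrolled, owner, quota_ok, restricted_mode, role_admin, role_editor, role_viewer, session_fresh, sso_linked, token_valid} — 22 facts.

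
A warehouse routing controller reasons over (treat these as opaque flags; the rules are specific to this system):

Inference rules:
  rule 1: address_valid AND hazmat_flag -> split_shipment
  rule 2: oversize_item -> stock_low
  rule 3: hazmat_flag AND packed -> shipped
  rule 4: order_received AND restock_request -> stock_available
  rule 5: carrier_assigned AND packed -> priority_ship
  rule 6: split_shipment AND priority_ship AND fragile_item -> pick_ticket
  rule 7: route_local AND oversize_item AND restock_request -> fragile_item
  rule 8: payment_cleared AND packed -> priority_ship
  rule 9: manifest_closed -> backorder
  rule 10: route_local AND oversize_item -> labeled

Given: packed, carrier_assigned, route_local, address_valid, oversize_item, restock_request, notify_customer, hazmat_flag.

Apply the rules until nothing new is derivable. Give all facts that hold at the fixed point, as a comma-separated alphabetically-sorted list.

address_valid, carrier_assigned, fragile_item, hazmat_flag, labeled, notify_customer, oversize_item, packed, pick_ticket, priority_ship, restock_request, route_local, shipped, split_shipment, stock_low

Round 1: rule 1 [address_valid AND hazmat_flag -> split_shipment]; rule 2 [oversize_item -> stock_low]; rule 3 [hazmat_flag AND packed -> shipped]; rule 5 [carrier_assigned AND packed -> priority_ship]; rule 7 [route_local AND oversize_item AND restock_request -> fragile_item]; rule 10 [route_local AND oversize_item -> labeled]. Adds split_shipment, stock_low, shipped, priority_ship, fragile_item, labeled.
Round 2: rule 6 [split_shipment AND priority_ship AND fragile_item -> pick_ticket]. Adds pick_ticket.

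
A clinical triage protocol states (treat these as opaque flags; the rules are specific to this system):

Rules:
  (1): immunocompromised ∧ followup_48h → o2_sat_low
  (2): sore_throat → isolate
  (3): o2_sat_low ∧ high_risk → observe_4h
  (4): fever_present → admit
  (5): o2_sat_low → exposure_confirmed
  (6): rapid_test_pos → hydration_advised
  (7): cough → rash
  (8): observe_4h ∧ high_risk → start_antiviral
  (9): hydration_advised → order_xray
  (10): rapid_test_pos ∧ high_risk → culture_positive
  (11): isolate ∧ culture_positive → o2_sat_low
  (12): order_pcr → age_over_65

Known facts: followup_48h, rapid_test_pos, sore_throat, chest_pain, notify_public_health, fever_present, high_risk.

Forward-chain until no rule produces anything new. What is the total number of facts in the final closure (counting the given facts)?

16

Round 1: (2) [sore_throat → isolate]; (4) [fever_present → admit]; (6) [rapid_test_pos → hydration_advised]; (10) [rapid_test_pos ∧ high_risk → culture_positive]. Adds isolate, admit, hydration_advised, culture_positive.
Round 2: (9) [hydration_advised → order_xray]; (11) [isolate ∧ culture_positive → o2_sat_low]. Adds order_xray, o2_sat_low.
Round 3: (3) [o2_sat_low ∧ high_risk → observe_4h]; (5) [o2_sat_low → exposure_confirmed]. Adds observe_4h, exposure_confirmed.
Round 4: (8) [observe_4h ∧ high_risk → start_antiviral]. Adds start_antiviral.
Closure: {admit, chest_pain, culture_positive, exposure_confirmed, fever_present, followup_48h, high_risk, hydration_advised, isolate, notify_public_health, o2_sat_low, observe_4h, order_xray, rapid_test_pos, sore_throat, start_antiviral} — 16 facts.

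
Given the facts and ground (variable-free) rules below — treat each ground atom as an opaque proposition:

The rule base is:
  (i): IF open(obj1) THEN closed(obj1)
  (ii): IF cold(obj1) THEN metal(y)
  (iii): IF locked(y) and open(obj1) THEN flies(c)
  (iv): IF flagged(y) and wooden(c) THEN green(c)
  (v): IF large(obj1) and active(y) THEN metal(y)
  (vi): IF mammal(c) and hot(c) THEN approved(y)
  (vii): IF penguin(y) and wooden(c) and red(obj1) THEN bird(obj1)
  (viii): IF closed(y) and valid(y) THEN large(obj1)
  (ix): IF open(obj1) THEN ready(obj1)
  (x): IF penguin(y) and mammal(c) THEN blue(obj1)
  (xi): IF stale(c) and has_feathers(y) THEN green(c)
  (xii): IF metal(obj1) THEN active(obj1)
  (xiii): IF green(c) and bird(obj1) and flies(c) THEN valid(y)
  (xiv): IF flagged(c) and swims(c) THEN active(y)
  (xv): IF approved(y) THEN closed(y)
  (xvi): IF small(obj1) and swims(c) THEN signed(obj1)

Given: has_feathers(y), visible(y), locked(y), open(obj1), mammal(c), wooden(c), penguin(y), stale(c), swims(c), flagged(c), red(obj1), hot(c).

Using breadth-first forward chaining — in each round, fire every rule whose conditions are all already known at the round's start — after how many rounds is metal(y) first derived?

Round 1: (i) [IF open(obj1) THEN closed(obj1)]; (iii) [IF locked(y) and open(obj1) THEN flies(c)]; (vi) [IF mammal(c) and hot(c) THEN approved(y)]; (vii) [IF penguin(y) and wooden(c) and red(obj1) THEN bird(obj1)]; (ix) [IF open(obj1) THEN ready(obj1)]; (x) [IF penguin(y) and mammal(c) THEN blue(obj1)]; (xi) [IF stale(c) and has_feathers(y) THEN green(c)]; (xiv) [IF flagged(c) and swims(c) THEN active(y)]. Adds closed(obj1), flies(c), approved(y), bird(obj1), ready(obj1), blue(obj1), green(c), active(y).
Round 2: (xiii) [IF green(c) and bird(obj1) and flies(c) THEN valid(y)]; (xv) [IF approved(y) THEN closed(y)]. Adds valid(y), closed(y).
Round 3: (viii) [IF closed(y) and valid(y) THEN large(obj1)]. Adds large(obj1).
Round 4: (v) [IF large(obj1) and active(y) THEN metal(y)]. Adds metal(y).
metal(y) first appears in round 4.

4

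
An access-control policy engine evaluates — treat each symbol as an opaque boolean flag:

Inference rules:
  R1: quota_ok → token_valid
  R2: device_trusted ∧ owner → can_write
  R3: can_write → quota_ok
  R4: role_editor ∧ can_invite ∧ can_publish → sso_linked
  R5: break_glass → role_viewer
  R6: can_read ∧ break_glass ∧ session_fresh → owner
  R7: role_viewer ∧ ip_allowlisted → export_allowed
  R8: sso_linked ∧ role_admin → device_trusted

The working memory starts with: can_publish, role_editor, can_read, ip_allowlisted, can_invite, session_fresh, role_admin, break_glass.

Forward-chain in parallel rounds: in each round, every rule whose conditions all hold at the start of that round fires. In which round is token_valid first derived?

5

Round 1: R4 [role_editor ∧ can_invite ∧ can_publish → sso_linked]; R5 [break_glass → role_viewer]; R6 [can_read ∧ break_glass ∧ session_fresh → owner]. New: sso_linked, role_viewer, owner.
Round 2: R7 [role_viewer ∧ ip_allowlisted → export_allowed]; R8 [sso_linked ∧ role_admin → device_trusted]. New: export_allowed, device_trusted.
Round 3: R2 [device_trusted ∧ owner → can_write]. New: can_write.
Round 4: R3 [can_write → quota_ok]. New: quota_ok.
Round 5: R1 [quota_ok → token_valid]. New: token_valid.
token_valid first appears in round 5.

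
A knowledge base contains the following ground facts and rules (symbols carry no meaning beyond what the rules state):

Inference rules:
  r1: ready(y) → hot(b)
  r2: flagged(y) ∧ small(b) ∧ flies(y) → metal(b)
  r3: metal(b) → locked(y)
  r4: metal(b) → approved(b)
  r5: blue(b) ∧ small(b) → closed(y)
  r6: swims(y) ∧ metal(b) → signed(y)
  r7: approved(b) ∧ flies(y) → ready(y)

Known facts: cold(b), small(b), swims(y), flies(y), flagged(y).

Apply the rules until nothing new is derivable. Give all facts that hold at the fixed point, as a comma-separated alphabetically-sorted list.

Round 1 — r2, derive metal(b).
Round 2 — r3, r4, r6, derive locked(y), approved(b), signed(y).
Round 3 — r7, derive ready(y).
Round 4 — r1, derive hot(b).

approved(b), cold(b), flagged(y), flies(y), hot(b), locked(y), metal(b), ready(y), signed(y), small(b), swims(y)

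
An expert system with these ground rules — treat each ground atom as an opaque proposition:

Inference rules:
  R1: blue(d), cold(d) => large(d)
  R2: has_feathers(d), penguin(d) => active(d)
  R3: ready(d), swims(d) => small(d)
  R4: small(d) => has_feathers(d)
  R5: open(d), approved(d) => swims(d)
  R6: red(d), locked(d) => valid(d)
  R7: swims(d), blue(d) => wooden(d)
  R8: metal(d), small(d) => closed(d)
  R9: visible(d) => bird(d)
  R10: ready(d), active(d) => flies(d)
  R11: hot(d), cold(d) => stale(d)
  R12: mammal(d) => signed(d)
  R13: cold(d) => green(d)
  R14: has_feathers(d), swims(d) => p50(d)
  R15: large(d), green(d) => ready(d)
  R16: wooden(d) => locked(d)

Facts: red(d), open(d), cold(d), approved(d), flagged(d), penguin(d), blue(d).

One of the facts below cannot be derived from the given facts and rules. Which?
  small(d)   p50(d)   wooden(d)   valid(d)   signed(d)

signed(d)

Round 1 fires R1, R5, R13, giving large(d), swims(d), green(d).
Round 2 fires R7, R15, giving wooden(d), ready(d).
Round 3 fires R3, R16, giving small(d), locked(d).
Round 4 fires R4, R6, giving has_feathers(d), valid(d).
Round 5 fires R2, R14, giving active(d), p50(d).
Round 6 fires R10, giving flies(d).
Derived: valid(d) (round 4), wooden(d) (round 2), p50(d) (round 5), small(d) (round 3). signed(d) never appears in any round.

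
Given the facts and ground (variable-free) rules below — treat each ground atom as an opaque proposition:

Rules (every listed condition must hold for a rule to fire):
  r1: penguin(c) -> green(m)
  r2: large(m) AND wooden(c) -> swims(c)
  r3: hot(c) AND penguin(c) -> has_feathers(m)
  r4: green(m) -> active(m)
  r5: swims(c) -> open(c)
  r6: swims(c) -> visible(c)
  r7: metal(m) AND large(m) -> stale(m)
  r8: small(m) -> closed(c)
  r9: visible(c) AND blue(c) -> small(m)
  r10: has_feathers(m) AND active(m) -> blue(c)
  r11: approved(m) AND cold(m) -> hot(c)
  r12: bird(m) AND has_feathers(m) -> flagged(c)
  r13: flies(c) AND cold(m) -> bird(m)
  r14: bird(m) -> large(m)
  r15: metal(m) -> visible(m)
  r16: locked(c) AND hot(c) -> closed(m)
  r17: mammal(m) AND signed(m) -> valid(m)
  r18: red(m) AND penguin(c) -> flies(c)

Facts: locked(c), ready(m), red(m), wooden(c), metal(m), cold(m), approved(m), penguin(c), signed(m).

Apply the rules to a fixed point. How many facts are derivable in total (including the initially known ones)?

26

Round 1 — r1, r11, r15, r18, derive green(m), hot(c), visible(m), flies(c).
Round 2 — r3, r4, r13, r16, derive has_feathers(m), active(m), bird(m), closed(m).
Round 3 — r10, r12, r14, derive blue(c), flagged(c), large(m).
Round 4 — r2, r7, derive swims(c), stale(m).
Round 5 — r5, r6, derive open(c), visible(c).
Round 6 — r9, derive small(m).
Round 7 — r8, derive closed(c).
Closure: {active(m), approved(m), bird(m), blue(c), closed(c), closed(m), cold(m), flagged(c), flies(c), green(m), has_feathers(m), hot(c), large(m), locked(c), metal(m), open(c), penguin(c), ready(m), red(m), signed(m), small(m), stale(m), swims(c), visible(c), visible(m), wooden(c)} — 26 facts.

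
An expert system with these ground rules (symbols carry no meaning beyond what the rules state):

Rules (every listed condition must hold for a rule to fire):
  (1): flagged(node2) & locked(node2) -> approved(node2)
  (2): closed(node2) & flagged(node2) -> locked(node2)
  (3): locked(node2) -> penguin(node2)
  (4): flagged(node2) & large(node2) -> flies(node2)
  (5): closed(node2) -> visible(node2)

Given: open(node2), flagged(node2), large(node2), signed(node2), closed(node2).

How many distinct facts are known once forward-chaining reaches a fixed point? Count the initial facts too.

10

[1] (2) [closed(node2) & flagged(node2) -> locked(node2)]; (4) [flagged(node2) & large(node2) -> flies(node2)]; (5) [closed(node2) -> visible(node2)]. ⇒ new: locked(node2), flies(node2), visible(node2).
[2] (1) [flagged(node2) & locked(node2) -> approved(node2)]; (3) [locked(node2) -> penguin(node2)]. ⇒ new: approved(node2), penguin(node2).
Closure: {approved(node2), closed(node2), flagged(node2), flies(node2), large(node2), locked(node2), open(node2), penguin(node2), signed(node2), visible(node2)} — 10 facts.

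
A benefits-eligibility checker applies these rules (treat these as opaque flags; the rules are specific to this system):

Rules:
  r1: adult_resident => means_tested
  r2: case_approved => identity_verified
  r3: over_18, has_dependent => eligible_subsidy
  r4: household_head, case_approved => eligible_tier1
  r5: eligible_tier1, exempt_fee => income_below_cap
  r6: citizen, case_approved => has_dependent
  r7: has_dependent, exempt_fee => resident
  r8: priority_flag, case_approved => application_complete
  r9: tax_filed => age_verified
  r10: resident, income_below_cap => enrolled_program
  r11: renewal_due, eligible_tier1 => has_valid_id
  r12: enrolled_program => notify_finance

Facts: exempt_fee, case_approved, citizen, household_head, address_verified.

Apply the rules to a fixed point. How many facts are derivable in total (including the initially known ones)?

12

[1] r2 [case_approved => identity_verified]; r4 [household_head, case_approved => eligible_tier1]; r6 [citizen, case_approved => has_dependent]. ⇒ new: identity_verified, eligible_tier1, has_dependent.
[2] r5 [eligible_tier1, exempt_fee => income_below_cap]; r7 [has_dependent, exempt_fee => resident]. ⇒ new: income_below_cap, resident.
[3] r10 [resident, income_below_cap => enrolled_program]. ⇒ new: enrolled_program.
[4] r12 [enrolled_program => notify_finance]. ⇒ new: notify_finance.
Closure: {address_verified, case_approved, citizen, eligible_tier1, enrolled_program, exempt_fee, has_dependent, household_head, identity_verified, income_below_cap, notify_finance, resident} — 12 facts.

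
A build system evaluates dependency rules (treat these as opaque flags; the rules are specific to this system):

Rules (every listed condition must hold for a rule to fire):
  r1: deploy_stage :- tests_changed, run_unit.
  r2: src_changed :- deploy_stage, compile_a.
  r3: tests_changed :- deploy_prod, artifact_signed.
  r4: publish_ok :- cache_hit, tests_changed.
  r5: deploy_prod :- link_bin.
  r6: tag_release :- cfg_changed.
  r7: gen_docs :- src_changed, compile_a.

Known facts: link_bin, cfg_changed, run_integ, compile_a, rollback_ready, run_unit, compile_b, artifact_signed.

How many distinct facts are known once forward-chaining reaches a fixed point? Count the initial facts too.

Round 1: r5 [deploy_prod :- link_bin.]; r6 [tag_release :- cfg_changed.]. New: deploy_prod, tag_release.
Round 2: r3 [tests_changed :- deploy_prod, artifact_signed.]. New: tests_changed.
Round 3: r1 [deploy_stage :- tests_changed, run_unit.]. New: deploy_stage.
Round 4: r2 [src_changed :- deploy_stage, compile_a.]. New: src_changed.
Round 5: r7 [gen_docs :- src_changed, compile_a.]. New: gen_docs.
Closure: {artifact_signed, cfg_changed, compile_a, compile_b, deploy_prod, deploy_stage, gen_docs, link_bin, rollback_ready, run_integ, run_unit, src_changed, tag_release, tests_changed} — 14 facts.

14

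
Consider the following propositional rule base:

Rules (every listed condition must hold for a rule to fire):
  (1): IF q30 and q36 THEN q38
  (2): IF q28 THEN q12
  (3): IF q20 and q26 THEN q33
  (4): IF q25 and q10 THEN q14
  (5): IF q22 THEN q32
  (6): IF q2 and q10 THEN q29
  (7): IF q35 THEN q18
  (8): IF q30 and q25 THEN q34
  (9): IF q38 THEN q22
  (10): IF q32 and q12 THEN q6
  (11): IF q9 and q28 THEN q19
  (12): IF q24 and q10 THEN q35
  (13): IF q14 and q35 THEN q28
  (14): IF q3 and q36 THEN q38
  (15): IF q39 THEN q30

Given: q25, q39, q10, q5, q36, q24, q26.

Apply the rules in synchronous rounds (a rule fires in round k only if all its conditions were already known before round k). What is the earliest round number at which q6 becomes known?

Round 1 — (4), (12), (15), derive q14, q35, q30.
Round 2 — (1), (7), (8), (13), derive q38, q18, q34, q28.
Round 3 — (2), (9), derive q12, q22.
Round 4 — (5), derive q32.
Round 5 — (10), derive q6.
q6 first appears in round 5.

5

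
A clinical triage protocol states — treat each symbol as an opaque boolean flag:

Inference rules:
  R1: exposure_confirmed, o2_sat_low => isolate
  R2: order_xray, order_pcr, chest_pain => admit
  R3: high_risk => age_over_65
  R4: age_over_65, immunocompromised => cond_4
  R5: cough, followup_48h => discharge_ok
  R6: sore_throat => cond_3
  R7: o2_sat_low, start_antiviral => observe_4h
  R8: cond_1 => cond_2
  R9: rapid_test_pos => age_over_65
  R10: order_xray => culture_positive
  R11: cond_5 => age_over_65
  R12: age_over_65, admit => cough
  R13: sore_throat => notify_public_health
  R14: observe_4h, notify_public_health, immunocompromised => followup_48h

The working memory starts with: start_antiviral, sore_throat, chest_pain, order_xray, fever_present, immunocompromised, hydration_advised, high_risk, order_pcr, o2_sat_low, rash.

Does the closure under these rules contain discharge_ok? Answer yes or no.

Round 1 — R2, R3, R6, R7, R10, R13, derive admit, age_over_65, cond_3, observe_4h, culture_positive, notify_public_health.
Round 2 — R4, R12, R14, derive cond_4, cough, followup_48h.
Round 3 — R5, derive discharge_ok.
discharge_ok appears in round 3, so it is derivable.

yes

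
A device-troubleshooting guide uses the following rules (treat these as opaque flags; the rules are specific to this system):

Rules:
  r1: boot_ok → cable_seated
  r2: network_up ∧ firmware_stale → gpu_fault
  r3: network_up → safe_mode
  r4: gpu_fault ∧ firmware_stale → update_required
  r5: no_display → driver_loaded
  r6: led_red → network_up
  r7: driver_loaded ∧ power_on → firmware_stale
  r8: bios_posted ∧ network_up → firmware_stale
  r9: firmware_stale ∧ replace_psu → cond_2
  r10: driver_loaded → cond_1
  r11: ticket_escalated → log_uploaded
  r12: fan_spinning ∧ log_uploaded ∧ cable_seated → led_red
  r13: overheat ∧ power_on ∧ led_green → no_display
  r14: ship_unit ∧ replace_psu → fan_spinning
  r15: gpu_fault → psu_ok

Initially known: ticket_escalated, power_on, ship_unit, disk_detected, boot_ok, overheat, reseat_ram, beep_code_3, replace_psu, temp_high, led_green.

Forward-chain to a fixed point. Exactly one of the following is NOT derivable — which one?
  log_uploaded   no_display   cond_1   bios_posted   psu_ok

bios_posted

Round 1 fires r1, r11, r13, r14, giving cable_seated, log_uploaded, no_display, fan_spinning.
Round 2 fires r5, r12, giving driver_loaded, led_red.
Round 3 fires r6, r7, r10, giving network_up, firmware_stale, cond_1.
Round 4 fires r2, r3, r9, giving gpu_fault, safe_mode, cond_2.
Round 5 fires r4, r15, giving update_required, psu_ok.
Derived: no_display (round 1), psu_ok (round 5), cond_1 (round 3), log_uploaded (round 1). bios_posted never appears in any round.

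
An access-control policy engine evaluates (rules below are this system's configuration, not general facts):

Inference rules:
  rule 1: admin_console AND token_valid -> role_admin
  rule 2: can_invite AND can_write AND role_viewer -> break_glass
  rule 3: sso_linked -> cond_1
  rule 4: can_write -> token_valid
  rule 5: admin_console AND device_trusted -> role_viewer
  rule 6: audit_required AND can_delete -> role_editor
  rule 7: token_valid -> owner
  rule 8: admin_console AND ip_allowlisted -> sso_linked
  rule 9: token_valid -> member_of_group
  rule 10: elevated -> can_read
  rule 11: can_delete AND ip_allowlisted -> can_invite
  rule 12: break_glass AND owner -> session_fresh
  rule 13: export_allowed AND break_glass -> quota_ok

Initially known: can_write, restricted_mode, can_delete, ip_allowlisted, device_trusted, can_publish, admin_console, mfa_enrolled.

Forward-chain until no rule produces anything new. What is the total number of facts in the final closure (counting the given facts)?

18

Round 1: rule 4 [can_write -> token_valid]; rule 5 [admin_console AND device_trusted -> role_viewer]; rule 8 [admin_console AND ip_allowlisted -> sso_linked]; rule 11 [can_delete AND ip_allowlisted -> can_invite]. New: token_valid, role_viewer, sso_linked, can_invite.
Round 2: rule 1 [admin_console AND token_valid -> role_admin]; rule 2 [can_invite AND can_write AND role_viewer -> break_glass]; rule 3 [sso_linked -> cond_1]; rule 7 [token_valid -> owner]; rule 9 [token_valid -> member_of_group]. New: role_admin, break_glass, cond_1, owner, member_of_group.
Round 3: rule 12 [break_glass AND owner -> session_fresh]. New: session_fresh.
Closure: {admin_console, break_glass, can_delete, can_invite, can_publish, can_write, cond_1, device_trusted, ip_allowlisted, member_of_group, mfa_enrolled, owner, restricted_mode, role_admin, role_viewer, session_fresh, sso_linked, token_valid} — 18 facts.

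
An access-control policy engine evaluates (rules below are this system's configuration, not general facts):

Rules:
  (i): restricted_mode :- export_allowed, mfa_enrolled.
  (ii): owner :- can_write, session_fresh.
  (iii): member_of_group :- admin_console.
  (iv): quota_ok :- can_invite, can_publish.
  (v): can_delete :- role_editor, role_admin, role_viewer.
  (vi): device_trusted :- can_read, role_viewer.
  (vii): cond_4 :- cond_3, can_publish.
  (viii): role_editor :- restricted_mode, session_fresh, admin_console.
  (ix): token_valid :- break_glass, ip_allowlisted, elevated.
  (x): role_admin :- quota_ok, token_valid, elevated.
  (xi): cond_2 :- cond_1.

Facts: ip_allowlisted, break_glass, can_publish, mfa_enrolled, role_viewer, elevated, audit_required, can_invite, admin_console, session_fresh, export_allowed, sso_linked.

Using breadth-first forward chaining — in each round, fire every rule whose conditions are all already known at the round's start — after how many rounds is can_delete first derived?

3

Round 1: (i) [restricted_mode :- export_allowed, mfa_enrolled.]; (iii) [member_of_group :- admin_console.]; (iv) [quota_ok :- can_invite, can_publish.]; (ix) [token_valid :- break_glass, ip_allowlisted, elevated.]. New: restricted_mode, member_of_group, quota_ok, token_valid.
Round 2: (viii) [role_editor :- restricted_mode, session_fresh, admin_console.]; (x) [role_admin :- quota_ok, token_valid, elevated.]. New: role_editor, role_admin.
Round 3: (v) [can_delete :- role_editor, role_admin, role_viewer.]. New: can_delete.
can_delete first appears in round 3.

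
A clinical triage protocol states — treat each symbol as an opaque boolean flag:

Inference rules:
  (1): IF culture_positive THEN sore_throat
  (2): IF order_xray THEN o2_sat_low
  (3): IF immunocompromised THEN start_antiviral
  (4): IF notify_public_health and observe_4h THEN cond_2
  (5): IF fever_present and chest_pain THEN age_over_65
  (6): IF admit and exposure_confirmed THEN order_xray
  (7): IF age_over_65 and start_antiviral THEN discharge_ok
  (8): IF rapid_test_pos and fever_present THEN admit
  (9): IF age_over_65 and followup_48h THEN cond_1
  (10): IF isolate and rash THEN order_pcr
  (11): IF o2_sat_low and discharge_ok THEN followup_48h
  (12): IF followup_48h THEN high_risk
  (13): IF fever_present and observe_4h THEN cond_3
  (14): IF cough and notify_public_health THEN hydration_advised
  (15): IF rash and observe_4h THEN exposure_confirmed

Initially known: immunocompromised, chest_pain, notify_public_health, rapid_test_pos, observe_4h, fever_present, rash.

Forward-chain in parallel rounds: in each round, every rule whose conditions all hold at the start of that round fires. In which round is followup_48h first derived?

4

Round 1: (3) [IF immunocompromised THEN start_antiviral]; (4) [IF notify_public_health and observe_4h THEN cond_2]; (5) [IF fever_present and chest_pain THEN age_over_65]; (8) [IF rapid_test_pos and fever_present THEN admit]; (13) [IF fever_present and observe_4h THEN cond_3]; (15) [IF rash and observe_4h THEN exposure_confirmed]. New: start_antiviral, cond_2, age_over_65, admit, cond_3, exposure_confirmed.
Round 2: (6) [IF admit and exposure_confirmed THEN order_xray]; (7) [IF age_over_65 and start_antiviral THEN discharge_ok]. New: order_xray, discharge_ok.
Round 3: (2) [IF order_xray THEN o2_sat_low]. New: o2_sat_low.
Round 4: (11) [IF o2_sat_low and discharge_ok THEN followup_48h]. New: followup_48h.
followup_48h first appears in round 4.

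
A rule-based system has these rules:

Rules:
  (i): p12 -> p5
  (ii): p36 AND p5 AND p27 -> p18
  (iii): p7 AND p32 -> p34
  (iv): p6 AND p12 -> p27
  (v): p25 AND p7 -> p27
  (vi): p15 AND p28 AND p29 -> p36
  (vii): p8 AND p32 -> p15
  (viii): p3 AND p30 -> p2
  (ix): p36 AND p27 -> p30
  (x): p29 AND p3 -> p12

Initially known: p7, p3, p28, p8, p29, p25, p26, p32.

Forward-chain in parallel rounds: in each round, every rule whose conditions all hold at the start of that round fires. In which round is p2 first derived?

Round 1: (iii) [p7 AND p32 -> p34]; (v) [p25 AND p7 -> p27]; (vii) [p8 AND p32 -> p15]; (x) [p29 AND p3 -> p12]. New: p34, p27, p15, p12.
Round 2: (i) [p12 -> p5]; (vi) [p15 AND p28 AND p29 -> p36]. New: p5, p36.
Round 3: (ii) [p36 AND p5 AND p27 -> p18]; (ix) [p36 AND p27 -> p30]. New: p18, p30.
Round 4: (viii) [p3 AND p30 -> p2]. New: p2.
p2 first appears in round 4.

4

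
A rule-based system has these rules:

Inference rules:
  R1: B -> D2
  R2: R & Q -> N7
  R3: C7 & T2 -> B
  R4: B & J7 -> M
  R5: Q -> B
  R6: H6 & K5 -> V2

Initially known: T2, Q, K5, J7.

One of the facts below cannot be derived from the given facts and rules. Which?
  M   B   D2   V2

V2

Round 1 — R5, derive B.
Round 2 — R1, R4, derive D2, M.
Derived: D2 (round 2), M (round 2), B (round 1). V2 never appears in any round.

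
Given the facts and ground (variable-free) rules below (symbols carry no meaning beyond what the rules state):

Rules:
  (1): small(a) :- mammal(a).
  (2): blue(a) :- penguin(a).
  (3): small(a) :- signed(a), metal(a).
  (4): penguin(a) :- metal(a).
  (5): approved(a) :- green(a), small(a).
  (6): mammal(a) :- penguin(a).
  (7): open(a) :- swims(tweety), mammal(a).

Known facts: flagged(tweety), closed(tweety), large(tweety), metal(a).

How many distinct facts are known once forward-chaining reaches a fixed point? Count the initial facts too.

8

Round 1: (4) [penguin(a) :- metal(a).]. New: penguin(a).
Round 2: (2) [blue(a) :- penguin(a).]; (6) [mammal(a) :- penguin(a).]. New: blue(a), mammal(a).
Round 3: (1) [small(a) :- mammal(a).]. New: small(a).
Closure: {blue(a), closed(tweety), flagged(tweety), large(tweety), mammal(a), metal(a), penguin(a), small(a)} — 8 facts.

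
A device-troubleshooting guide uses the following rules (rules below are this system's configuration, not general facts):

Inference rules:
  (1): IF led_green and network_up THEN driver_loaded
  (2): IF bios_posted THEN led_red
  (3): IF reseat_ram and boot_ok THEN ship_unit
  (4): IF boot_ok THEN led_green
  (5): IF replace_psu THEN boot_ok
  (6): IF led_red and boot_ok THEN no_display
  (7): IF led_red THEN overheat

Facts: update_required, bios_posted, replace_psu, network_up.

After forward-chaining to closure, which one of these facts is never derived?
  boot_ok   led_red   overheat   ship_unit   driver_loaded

Round 1 fires (2), (5), giving led_red, boot_ok.
Round 2 fires (4), (6), (7), giving led_green, no_display, overheat.
Round 3 fires (1), giving driver_loaded.
Derived: led_red (round 1), overheat (round 2), driver_loaded (round 3), boot_ok (round 1). ship_unit never appears in any round.

ship_unit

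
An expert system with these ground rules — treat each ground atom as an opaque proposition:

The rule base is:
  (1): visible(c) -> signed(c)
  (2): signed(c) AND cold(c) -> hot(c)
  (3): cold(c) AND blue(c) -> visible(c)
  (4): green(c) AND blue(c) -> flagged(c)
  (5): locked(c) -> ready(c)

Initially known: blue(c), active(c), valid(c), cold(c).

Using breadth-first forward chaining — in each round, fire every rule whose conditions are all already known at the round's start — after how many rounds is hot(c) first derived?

3

Round 1: (3) [cold(c) AND blue(c) -> visible(c)]. Adds visible(c).
Round 2: (1) [visible(c) -> signed(c)]. Adds signed(c).
Round 3: (2) [signed(c) AND cold(c) -> hot(c)]. Adds hot(c).
hot(c) first appears in round 3.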